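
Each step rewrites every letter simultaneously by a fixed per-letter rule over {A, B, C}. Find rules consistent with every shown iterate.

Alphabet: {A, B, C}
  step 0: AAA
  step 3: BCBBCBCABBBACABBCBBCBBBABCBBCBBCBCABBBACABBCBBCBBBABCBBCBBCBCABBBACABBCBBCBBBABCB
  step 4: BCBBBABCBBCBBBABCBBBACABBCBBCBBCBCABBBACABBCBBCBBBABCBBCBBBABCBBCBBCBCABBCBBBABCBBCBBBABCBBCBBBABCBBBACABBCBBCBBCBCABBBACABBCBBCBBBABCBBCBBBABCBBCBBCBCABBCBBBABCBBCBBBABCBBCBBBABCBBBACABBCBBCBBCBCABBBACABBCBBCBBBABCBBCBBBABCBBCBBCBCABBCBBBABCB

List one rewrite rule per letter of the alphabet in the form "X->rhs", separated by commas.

  step 3 ⇒ step 4: BCBBCBCABBBACABBCBBCBBBABCBBCBBCBCABBBACABBCBBCBBBABCBBCBBCBCABBBACABBCBBCBBBABCB ⇒ BCB·BBA·BCB·BCB·BBA·BCB·BBA·CAB·BCB·BCB·BCB·CAB·BBA·CAB·BCB·BCB·BBA·BCB·BCB·BBA·BCB·BCB·BCB·CAB·BCB·BBA·BCB·BCB·BBA·BCB·BCB·BBA·BCB·BBA·CAB·BCB·BCB·BCB·CAB·BBA·CAB·BCB·BCB·BBA·BCB·BCB·BBA·BCB·BCB·BCB·CAB·BCB·BBA·BCB·BCB·BBA·BCB·BCB·BBA·BCB·BBA·CAB·BCB·BCB·BCB·CAB·BBA·CAB·BCB·BCB·BBA·BCB·BCB·BBA·BCB·BCB·BCB·CAB·BCB·BBA·BCB
    A ↦ CAB
    B ↦ BCB
    C ↦ BBA

A->CAB, B->BCB, C->BBA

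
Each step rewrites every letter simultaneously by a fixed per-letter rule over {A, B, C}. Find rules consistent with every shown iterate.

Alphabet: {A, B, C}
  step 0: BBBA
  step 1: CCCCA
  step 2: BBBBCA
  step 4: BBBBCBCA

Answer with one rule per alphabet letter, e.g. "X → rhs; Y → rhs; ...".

  step 1 ⇒ step 2: CCCCA ⇒ B·B·B·B·CA
    A ↦ CA
    C ↦ B
  step 0 ⇒ step 1: BBBA ⇒ C·C·C·CA
    B ↦ C

A->CA, B->C, C->B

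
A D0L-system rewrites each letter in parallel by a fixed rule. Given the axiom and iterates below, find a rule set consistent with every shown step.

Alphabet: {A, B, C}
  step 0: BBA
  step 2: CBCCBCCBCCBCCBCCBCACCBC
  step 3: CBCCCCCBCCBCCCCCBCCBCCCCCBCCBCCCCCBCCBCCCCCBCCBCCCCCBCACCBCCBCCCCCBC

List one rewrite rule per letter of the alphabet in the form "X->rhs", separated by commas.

A->AC, B->CCC, C->CBC

  step 2 ⇒ step 3: CBCCBCCBCCBCCBCCBCACCBC ⇒ CBC·CCC·CBC·CBC·CCC·CBC·CBC·CCC·CBC·CBC·CCC·CBC·CBC·CCC·CBC·CBC·CCC·CBC·AC·CBC·CBC·CCC·CBC
    A ↦ AC
    B ↦ CCC
    C ↦ CBC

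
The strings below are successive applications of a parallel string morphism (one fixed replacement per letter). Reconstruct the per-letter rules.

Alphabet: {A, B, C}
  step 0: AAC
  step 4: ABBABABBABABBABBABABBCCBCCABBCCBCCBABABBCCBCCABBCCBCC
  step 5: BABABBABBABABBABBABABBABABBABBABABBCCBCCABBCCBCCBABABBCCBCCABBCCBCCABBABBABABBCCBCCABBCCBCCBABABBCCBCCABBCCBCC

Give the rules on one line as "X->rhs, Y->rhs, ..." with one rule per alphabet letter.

  step 4 ⇒ step 5: ABBABABBABABBABBABABBCCBCCABBCCBCCBABABBCCBCCABBCCBCC ⇒ B·AB·AB·B·AB·B·AB·AB·B·AB·B·AB·AB·B·AB·AB·B·AB·B·AB·AB·BCC·BCC·AB·BCC·BCC·B·AB·AB·BCC·BCC·AB·BCC·BCC·AB·B·AB·B·AB·AB·BCC·BCC·AB·BCC·BCC·B·AB·AB·BCC·BCC·AB·BCC·BCC
    A ↦ B
    B ↦ AB
    C ↦ BCC

A->B, B->AB, C->BCC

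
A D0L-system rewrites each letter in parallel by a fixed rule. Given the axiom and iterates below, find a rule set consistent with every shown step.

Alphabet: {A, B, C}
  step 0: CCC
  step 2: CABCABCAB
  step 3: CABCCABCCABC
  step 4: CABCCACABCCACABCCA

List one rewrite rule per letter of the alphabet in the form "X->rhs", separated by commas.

  step 3 ⇒ step 4: CABCCABCCABC ⇒ CA·B·C·CA·CA·B·C·CA·CA·B·C·CA
    A ↦ B
    B ↦ C
    C ↦ CA

A->B, B->C, C->CA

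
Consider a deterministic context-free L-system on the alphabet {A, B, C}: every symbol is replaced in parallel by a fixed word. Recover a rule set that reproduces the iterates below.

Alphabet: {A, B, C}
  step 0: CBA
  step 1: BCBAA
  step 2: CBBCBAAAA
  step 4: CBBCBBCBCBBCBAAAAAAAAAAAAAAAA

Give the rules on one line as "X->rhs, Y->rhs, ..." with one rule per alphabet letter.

  step 1 ⇒ step 2: BCBAA ⇒ CB·B·CB·AA·AA
    A ↦ AA
    B ↦ CB
    C ↦ B

A->AA, B->CB, C->B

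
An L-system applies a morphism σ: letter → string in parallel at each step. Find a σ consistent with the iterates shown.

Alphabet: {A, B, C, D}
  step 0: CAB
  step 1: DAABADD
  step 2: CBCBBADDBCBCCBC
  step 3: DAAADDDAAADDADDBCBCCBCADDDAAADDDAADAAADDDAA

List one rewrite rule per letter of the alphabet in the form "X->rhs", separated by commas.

  step 2 ⇒ step 3: CBCBBADDBCBCCBC ⇒ DAA·ADD·DAA·ADD·ADD·B·CBC·CBC·ADD·DAA·ADD·DAA·DAA·ADD·DAA
    A ↦ B
    B ↦ ADD
    C ↦ DAA
    D ↦ CBC

A->B, B->ADD, C->DAA, D->CBC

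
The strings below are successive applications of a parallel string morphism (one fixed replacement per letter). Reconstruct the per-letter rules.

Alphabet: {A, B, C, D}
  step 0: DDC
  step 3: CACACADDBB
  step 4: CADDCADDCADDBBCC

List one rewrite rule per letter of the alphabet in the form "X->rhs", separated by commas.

  step 3 ⇒ step 4: CACACADDBB ⇒ CA·DD·CA·DD·CA·DD·B·B·C·C
    A ↦ DD
    B ↦ C
    C ↦ CA
    D ↦ B

A->DD, B->C, C->CA, D->B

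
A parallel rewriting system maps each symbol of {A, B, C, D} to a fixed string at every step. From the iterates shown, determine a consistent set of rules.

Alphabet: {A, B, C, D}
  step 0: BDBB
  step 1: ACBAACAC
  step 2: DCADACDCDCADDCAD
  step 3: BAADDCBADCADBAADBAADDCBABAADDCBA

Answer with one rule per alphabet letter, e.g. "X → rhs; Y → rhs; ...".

A->DC, B->AC, C->AD, D->BA

  step 2 ⇒ step 3: DCADACDCDCADDCAD ⇒ BA·AD·DC·BA·DC·AD·BA·AD·BA·AD·DC·BA·BA·AD·DC·BA
    A ↦ DC
    C ↦ AD
    D ↦ BA
  step 0 ⇒ step 1: BDBB ⇒ AC·BA·AC·AC
    B ↦ AC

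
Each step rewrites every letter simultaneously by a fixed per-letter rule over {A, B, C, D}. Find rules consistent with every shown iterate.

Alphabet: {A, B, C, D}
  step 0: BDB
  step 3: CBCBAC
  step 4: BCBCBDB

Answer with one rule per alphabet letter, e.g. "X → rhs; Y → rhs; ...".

  step 3 ⇒ step 4: CBCBAC ⇒ B·C·B·C·BD·B
    A ↦ BD
    B ↦ C
    C ↦ B
    D ↦ BA  (constrained at step 0)

A->BD, B->C, C->B, D->BA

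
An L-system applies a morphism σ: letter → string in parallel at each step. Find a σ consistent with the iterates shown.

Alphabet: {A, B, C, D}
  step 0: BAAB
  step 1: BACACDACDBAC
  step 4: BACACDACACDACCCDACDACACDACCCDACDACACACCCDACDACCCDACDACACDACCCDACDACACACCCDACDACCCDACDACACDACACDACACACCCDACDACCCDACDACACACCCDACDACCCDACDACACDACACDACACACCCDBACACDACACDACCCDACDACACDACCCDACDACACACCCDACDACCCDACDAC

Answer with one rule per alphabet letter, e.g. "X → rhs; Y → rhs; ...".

A->ACD, B->BAC, C->AC, D->CCD

  step 0 ⇒ step 1: BAAB ⇒ BAC·ACD·ACD·BAC
    A ↦ ACD
    B ↦ BAC
    C ↦ AC  (constrained at step 1)
    D ↦ CCD  (constrained at step 1)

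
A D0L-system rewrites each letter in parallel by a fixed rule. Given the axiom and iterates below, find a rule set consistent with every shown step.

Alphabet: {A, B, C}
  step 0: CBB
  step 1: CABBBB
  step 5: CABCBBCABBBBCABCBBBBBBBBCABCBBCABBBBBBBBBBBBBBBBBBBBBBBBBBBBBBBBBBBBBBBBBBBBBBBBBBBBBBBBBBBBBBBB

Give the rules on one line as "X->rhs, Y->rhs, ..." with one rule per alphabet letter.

A->BC, B->BB, C->CA

  step 0 ⇒ step 1: CBB ⇒ CA·BB·BB
    B ↦ BB
    C ↦ CA
    A ↦ BC  (constrained at step 1)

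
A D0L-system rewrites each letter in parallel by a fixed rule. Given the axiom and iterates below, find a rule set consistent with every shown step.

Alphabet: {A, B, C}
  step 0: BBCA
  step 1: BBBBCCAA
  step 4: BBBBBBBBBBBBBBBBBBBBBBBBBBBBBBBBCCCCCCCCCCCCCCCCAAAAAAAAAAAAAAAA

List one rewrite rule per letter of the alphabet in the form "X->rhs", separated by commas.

  step 0 ⇒ step 1: BBCA ⇒ BB·BB·CC·AA
    A ↦ AA
    B ↦ BB
    C ↦ CC

A->AA, B->BB, C->CC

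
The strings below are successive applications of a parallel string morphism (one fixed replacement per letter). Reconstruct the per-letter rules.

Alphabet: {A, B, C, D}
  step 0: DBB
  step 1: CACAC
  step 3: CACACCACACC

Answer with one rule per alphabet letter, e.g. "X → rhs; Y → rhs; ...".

A->BB, B->AC, C->D, D->C

  step 0 ⇒ step 1: DBB ⇒ C·AC·AC
    B ↦ AC
    D ↦ C
    A ↦ BB  (constrained at step 1)
    C ↦ D  (constrained at step 1)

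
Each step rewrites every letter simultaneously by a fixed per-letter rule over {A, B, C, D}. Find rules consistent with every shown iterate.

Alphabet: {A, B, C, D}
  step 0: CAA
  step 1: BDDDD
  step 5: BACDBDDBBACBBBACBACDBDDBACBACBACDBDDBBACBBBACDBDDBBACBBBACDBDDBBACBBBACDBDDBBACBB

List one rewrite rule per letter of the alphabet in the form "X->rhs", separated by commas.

  step 0 ⇒ step 1: CAA ⇒ BDD·D·D
    A ↦ D
    C ↦ BDD
    B ↦ BAC  (constrained at step 1)
    D ↦ B  (constrained at step 1)

A->D, B->BAC, C->BDD, D->B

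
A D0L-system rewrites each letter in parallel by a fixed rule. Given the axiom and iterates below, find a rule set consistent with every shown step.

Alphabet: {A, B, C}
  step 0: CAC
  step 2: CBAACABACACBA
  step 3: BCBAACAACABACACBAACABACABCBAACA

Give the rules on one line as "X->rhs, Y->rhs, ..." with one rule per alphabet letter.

  step 2 ⇒ step 3: CBAACABACACBA ⇒ B·CBA·ACA·ACA·B·ACA·CBA·ACA·B·ACA·B·CBA·ACA
    A ↦ ACA
    B ↦ CBA
    C ↦ B

A->ACA, B->CBA, C->B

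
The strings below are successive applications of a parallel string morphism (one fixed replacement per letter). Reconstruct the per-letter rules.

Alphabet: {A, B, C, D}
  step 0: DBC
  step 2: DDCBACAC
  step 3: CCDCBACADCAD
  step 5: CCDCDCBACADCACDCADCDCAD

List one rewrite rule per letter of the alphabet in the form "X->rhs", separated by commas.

  step 2 ⇒ step 3: DDCBACAC ⇒ C·C·D·CBA·CA·D·CA·D
    A ↦ CA
    B ↦ CBA
    C ↦ D
    D ↦ C

A->CA, B->CBA, C->D, D->C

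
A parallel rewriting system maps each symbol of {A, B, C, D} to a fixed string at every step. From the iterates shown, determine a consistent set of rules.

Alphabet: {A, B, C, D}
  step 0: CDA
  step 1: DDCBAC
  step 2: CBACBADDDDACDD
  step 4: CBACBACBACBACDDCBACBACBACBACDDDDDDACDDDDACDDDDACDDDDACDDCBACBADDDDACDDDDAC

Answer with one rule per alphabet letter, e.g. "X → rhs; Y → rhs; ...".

A->C, B->DDA, C->DD, D->CBA

  step 1 ⇒ step 2: DDCBAC ⇒ CBA·CBA·DD·DDA·C·DD
    A ↦ C
    B ↦ DDA
    C ↦ DD
    D ↦ CBA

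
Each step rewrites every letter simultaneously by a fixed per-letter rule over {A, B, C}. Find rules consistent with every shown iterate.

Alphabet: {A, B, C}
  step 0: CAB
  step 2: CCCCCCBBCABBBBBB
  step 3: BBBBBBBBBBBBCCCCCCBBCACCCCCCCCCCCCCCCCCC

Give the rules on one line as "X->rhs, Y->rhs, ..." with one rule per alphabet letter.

  step 2 ⇒ step 3: CCCCCCBBCABBBBBB ⇒ BB·BB·BB·BB·BB·BB·CCC·CCC·BB·CA·CCC·CCC·CCC·CCC·CCC·CCC
    A ↦ CA
    B ↦ CCC
    C ↦ BB

A->CA, B->CCC, C->BB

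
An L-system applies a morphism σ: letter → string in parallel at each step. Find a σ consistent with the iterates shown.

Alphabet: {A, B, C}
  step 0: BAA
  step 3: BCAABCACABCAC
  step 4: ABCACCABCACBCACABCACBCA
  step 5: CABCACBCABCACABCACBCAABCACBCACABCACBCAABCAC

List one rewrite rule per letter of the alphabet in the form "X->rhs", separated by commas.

A->C, B->A, C->BCA

  step 4 ⇒ step 5: ABCACCABCACBCACABCACBCA ⇒ C·A·BCA·C·BCA·BCA·C·A·BCA·C·BCA·A·BCA·C·BCA·C·A·BCA·C·BCA·A·BCA·C
    A ↦ C
    B ↦ A
    C ↦ BCA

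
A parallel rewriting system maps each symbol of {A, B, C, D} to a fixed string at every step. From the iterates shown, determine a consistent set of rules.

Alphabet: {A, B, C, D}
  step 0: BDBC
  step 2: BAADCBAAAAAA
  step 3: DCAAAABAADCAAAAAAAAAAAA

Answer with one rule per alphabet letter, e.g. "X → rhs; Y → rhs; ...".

  step 2 ⇒ step 3: BAADCBAAAAAA ⇒ DC·AA·AA·B·AA·DC·AA·AA·AA·AA·AA·AA
    A ↦ AA
    B ↦ DC
    C ↦ AA
    D ↦ B

A->AA, B->DC, C->AA, D->B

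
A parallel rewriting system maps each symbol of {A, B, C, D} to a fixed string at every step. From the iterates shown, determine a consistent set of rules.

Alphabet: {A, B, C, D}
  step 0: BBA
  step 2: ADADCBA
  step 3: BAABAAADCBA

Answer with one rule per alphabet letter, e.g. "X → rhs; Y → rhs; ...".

  step 2 ⇒ step 3: ADADCBA ⇒ BA·A·BA·A·AD·C·BA
    A ↦ BA
    B ↦ C
    C ↦ AD
    D ↦ A

A->BA, B->C, C->AD, D->A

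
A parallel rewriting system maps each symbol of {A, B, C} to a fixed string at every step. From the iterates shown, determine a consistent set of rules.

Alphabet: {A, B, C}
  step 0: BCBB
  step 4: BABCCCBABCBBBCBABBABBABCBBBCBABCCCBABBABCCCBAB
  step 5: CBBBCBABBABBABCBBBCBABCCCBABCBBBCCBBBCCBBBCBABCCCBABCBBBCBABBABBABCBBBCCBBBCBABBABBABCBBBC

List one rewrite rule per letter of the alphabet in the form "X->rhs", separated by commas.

  step 4 ⇒ step 5: BABCCCBABCBBBCBABBABBABCBBBCBABCCCBABBABCCCBAB ⇒ C·BBB·C·BAB·BAB·BAB·C·BBB·C·BAB·C·C·C·BAB·C·BBB·C·C·BBB·C·C·BBB·C·BAB·C·C·C·BAB·C·BBB·C·BAB·BAB·BAB·C·BBB·C·C·BBB·C·BAB·BAB·BAB·C·BBB·C
    A ↦ BBB
    B ↦ C
    C ↦ BAB

A->BBB, B->C, C->BAB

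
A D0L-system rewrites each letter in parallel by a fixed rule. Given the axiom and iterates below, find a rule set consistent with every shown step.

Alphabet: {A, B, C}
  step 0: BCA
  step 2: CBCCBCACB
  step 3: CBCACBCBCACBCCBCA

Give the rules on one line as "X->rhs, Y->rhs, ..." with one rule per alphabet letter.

  step 2 ⇒ step 3: CBCCBCACB ⇒ CB·CA·CB·CB·CA·CB·C·CB·CA
    A ↦ C
    B ↦ CA
    C ↦ CB

A->C, B->CA, C->CB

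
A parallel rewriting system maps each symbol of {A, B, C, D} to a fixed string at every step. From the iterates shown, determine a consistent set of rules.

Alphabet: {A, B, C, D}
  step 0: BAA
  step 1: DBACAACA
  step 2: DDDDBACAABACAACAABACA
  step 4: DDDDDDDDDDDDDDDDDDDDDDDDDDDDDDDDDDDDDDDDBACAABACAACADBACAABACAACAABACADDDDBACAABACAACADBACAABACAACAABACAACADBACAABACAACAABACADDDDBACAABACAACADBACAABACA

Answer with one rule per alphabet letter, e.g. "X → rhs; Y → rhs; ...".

A->ACA, B->DB, C->AB, D->DDD

  step 1 ⇒ step 2: DBACAACA ⇒ DDD·DB·ACA·AB·ACA·ACA·AB·ACA
    A ↦ ACA
    B ↦ DB
    C ↦ AB
    D ↦ DDD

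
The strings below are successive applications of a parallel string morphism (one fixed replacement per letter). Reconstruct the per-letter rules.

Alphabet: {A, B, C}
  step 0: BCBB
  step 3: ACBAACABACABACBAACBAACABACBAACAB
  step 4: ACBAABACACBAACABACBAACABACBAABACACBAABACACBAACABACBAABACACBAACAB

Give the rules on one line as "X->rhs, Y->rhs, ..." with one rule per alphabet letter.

A->AC, B->AB, C->BA

  step 3 ⇒ step 4: ACBAACABACABACBAACBAACABACBAACAB ⇒ AC·BA·AB·AC·AC·BA·AC·AB·AC·BA·AC·AB·AC·BA·AB·AC·AC·BA·AB·AC·AC·BA·AC·AB·AC·BA·AB·AC·AC·BA·AC·AB
    A ↦ AC
    B ↦ AB
    C ↦ BA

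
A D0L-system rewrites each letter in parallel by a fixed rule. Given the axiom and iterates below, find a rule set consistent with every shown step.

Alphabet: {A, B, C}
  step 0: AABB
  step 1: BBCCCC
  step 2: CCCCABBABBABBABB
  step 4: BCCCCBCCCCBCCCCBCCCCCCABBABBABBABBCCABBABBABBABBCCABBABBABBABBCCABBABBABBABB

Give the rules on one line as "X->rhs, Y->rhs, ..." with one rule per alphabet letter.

A->B, B->CC, C->ABB

  step 1 ⇒ step 2: BBCCCC ⇒ CC·CC·ABB·ABB·ABB·ABB
    B ↦ CC
    C ↦ ABB
  step 0 ⇒ step 1: AABB ⇒ B·B·CC·CC
    A ↦ B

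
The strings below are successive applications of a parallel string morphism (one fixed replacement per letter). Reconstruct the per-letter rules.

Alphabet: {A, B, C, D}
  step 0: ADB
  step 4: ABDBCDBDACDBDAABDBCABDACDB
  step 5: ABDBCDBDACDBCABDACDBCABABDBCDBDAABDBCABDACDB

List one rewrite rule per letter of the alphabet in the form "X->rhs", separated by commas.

A->AB, B->DB, C->DA, D->C

  step 4 ⇒ step 5: ABDBCDBDACDBDAABDBCABDACDB ⇒ AB·DB·C·DB·DA·C·DB·C·AB·DA·C·DB·C·AB·AB·DB·C·DB·DA·AB·DB·C·AB·DA·C·DB
    A ↦ AB
    B ↦ DB
    C ↦ DA
    D ↦ C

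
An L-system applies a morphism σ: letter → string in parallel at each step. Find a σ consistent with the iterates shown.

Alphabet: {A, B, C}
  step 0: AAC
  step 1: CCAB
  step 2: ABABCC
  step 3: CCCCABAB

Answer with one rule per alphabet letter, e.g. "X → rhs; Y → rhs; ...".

A->C, B->C, C->AB

  step 2 ⇒ step 3: ABABCC ⇒ C·C·C·C·AB·AB
    A ↦ C
    B ↦ C
    C ↦ AB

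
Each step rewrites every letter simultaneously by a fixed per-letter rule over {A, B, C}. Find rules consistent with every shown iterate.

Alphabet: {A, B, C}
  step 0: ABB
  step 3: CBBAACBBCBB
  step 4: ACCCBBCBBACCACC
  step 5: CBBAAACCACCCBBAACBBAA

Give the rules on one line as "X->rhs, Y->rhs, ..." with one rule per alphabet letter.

  step 4 ⇒ step 5: ACCCBBCBBACCACC ⇒ CBB·A·A·A·C·C·A·C·C·CBB·A·A·CBB·A·A
    A ↦ CBB
    B ↦ C
    C ↦ A

A->CBB, B->C, C->A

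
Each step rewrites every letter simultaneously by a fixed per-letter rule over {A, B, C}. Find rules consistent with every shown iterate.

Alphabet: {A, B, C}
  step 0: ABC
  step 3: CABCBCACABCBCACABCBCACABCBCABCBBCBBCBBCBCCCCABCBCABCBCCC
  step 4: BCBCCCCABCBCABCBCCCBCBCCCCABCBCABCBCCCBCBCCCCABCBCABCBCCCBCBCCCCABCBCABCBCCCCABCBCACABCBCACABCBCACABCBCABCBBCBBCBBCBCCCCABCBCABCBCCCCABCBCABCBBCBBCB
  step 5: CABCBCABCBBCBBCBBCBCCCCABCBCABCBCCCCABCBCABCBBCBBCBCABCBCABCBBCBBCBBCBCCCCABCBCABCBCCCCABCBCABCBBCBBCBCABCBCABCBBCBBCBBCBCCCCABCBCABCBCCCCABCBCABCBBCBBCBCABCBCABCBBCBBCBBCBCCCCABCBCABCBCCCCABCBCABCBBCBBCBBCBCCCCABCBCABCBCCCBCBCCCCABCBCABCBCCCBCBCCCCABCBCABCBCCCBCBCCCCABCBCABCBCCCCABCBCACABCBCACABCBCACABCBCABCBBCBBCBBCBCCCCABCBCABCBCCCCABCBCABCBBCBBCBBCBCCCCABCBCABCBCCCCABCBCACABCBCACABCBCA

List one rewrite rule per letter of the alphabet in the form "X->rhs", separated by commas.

A->CCC, B->CA, C->BCB

  step 4 ⇒ step 5: BCBCCCCABCBCABCBCCCBCBCCCCABCBCABCBCCCBCBCCCCABCBCABCBCCCBCBCCCCABCBCABCBCCCCABCBCACABCBCACABCBCACABCBCABCBBCBBCBBCBCCCCABCBCABCBCCCCABCBCABCBBCBBCB ⇒ CA·BCB·CA·BCB·BCB·BCB·BCB·CCC·CA·BCB·CA·BCB·CCC·CA·BCB·CA·BCB·BCB·BCB·CA·BCB·CA·BCB·BCB·BCB·BCB·CCC·CA·BCB·CA·BCB·CCC·CA·BCB·CA·BCB·BCB·BCB·CA·BCB·CA·BCB·BCB·BCB·BCB·CCC·CA·BCB·CA·BCB·CCC·CA·BCB·CA·BCB·BCB·BCB·CA·BCB·CA·BCB·BCB·BCB·BCB·CCC·CA·BCB·CA·BCB·CCC·CA·BCB·CA·BCB·BCB·BCB·BCB·CCC·CA·BCB·CA·BCB·CCC·BCB·CCC·CA·BCB·CA·BCB·CCC·BCB·CCC·CA·BCB·CA·BCB·CCC·BCB·CCC·CA·BCB·CA·BCB·CCC·CA·BCB·CA·CA·BCB·CA·CA·BCB·CA·CA·BCB·CA·BCB·BCB·BCB·BCB·CCC·CA·BCB·CA·BCB·CCC·CA·BCB·CA·BCB·BCB·BCB·BCB·CCC·CA·BCB·CA·BCB·CCC·CA·BCB·CA·CA·BCB·CA·CA·BCB·CA
    A ↦ CCC
    B ↦ CA
    C ↦ BCB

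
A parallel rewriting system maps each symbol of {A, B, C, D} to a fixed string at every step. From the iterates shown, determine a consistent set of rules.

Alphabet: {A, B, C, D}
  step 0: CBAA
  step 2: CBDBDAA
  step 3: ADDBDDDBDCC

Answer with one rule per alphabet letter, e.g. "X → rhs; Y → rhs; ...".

  step 2 ⇒ step 3: CBDBDAA ⇒ A·DD·BD·DD·BD·C·C
    A ↦ C
    B ↦ DD
    C ↦ A
    D ↦ BD

A->C, B->DD, C->A, D->BD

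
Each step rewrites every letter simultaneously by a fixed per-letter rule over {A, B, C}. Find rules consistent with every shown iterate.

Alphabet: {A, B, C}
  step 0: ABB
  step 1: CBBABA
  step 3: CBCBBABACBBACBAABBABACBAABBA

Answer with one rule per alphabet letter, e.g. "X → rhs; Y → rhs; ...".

A->CB, B->BA, C->AAB

  step 0 ⇒ step 1: ABB ⇒ CB·BA·BA
    A ↦ CB
    B ↦ BA
    C ↦ AAB  (constrained at step 1)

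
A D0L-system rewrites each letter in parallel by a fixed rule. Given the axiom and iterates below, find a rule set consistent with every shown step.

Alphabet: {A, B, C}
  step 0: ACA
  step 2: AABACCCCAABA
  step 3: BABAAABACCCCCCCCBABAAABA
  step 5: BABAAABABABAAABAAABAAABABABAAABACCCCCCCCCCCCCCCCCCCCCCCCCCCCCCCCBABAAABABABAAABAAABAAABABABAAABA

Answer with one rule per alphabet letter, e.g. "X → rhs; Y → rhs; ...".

A->BA, B->AA, C->CC

  step 2 ⇒ step 3: AABACCCCAABA ⇒ BA·BA·AA·BA·CC·CC·CC·CC·BA·BA·AA·BA
    A ↦ BA
    B ↦ AA
    C ↦ CC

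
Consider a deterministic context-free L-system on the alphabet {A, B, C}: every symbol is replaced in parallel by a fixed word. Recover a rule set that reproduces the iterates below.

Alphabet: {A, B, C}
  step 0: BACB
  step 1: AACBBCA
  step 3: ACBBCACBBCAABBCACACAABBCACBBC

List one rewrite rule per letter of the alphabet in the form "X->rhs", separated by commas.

  step 0 ⇒ step 1: BACB ⇒ A·AC·BBC·A
    A ↦ AC
    B ↦ A
    C ↦ BBC

A->AC, B->A, C->BBC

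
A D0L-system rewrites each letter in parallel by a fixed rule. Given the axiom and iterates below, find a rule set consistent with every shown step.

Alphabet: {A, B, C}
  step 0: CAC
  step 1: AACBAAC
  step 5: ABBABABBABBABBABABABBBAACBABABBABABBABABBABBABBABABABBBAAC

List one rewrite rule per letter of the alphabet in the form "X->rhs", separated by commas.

  step 0 ⇒ step 1: CAC ⇒ AAC·B·AAC
    A ↦ B
    C ↦ AAC
    B ↦ AB  (constrained at step 1)

A->B, B->AB, C->AAC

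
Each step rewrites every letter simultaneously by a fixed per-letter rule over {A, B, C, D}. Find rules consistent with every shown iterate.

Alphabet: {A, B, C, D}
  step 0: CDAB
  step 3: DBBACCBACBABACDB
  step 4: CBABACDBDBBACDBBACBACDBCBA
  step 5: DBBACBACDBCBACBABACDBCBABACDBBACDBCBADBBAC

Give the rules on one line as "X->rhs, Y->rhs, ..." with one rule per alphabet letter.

  step 4 ⇒ step 5: CBABACDBDBBACDBBACBACDBCBA ⇒ DB·BA·C·BA·C·DB·C·BA·C·BA·BA·C·DB·C·BA·BA·C·DB·BA·C·DB·C·BA·DB·BA·C
    A ↦ C
    B ↦ BA
    C ↦ DB
    D ↦ C

A->C, B->BA, C->DB, D->C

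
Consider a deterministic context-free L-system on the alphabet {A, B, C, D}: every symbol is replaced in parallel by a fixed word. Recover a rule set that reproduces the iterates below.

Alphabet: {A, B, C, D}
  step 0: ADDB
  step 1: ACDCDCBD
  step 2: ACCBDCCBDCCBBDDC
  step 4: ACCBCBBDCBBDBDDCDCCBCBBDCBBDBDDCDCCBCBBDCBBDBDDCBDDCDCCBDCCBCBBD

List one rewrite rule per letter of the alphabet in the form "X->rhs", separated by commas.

A->AC, B->BD, C->CB, D->DC

  step 1 ⇒ step 2: ACDCDCBD ⇒ AC·CB·DC·CB·DC·CB·BD·DC
    A ↦ AC
    B ↦ BD
    C ↦ CB
    D ↦ DC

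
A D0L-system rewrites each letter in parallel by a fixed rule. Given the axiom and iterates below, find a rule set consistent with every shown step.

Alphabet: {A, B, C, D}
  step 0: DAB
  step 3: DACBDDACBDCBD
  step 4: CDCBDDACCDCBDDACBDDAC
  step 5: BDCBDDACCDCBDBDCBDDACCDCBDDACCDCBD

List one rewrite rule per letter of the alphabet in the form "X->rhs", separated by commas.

  step 4 ⇒ step 5: CDCBDDACCDCBDDACBDDAC ⇒ BD·C·BD·DA·C·C·DC·BD·BD·C·BD·DA·C·C·DC·BD·DA·C·C·DC·BD
    A ↦ DC
    B ↦ DA
    C ↦ BD
    D ↦ C

A->DC, B->DA, C->BD, D->C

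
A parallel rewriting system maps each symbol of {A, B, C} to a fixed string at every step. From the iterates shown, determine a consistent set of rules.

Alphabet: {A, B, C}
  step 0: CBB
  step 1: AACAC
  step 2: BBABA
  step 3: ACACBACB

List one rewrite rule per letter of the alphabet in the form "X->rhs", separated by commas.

  step 2 ⇒ step 3: BBABA ⇒ AC·AC·B·AC·B
    A ↦ B
    B ↦ AC
  step 0 ⇒ step 1: CBB ⇒ A·AC·AC
    C ↦ A

A->B, B->AC, C->A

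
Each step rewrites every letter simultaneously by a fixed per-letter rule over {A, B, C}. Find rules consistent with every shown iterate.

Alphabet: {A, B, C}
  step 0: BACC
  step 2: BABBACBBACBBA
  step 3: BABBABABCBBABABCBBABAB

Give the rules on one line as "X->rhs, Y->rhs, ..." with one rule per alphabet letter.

  step 2 ⇒ step 3: BABBACBBACBBA ⇒ BA·B·BA·BA·B·CB·BA·BA·B·CB·BA·BA·B
    A ↦ B
    B ↦ BA
    C ↦ CB

A->B, B->BA, C->CB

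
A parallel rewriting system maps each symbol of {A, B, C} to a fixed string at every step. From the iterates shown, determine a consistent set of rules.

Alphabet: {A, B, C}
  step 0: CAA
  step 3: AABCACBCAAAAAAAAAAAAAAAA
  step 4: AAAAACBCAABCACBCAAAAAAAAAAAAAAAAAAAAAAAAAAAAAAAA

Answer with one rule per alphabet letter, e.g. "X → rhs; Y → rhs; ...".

A->AA, B->AC, C->BC

  step 3 ⇒ step 4: AABCACBCAAAAAAAAAAAAAAAA ⇒ AA·AA·AC·BC·AA·BC·AC·BC·AA·AA·AA·AA·AA·AA·AA·AA·AA·AA·AA·AA·AA·AA·AA·AA
    A ↦ AA
    B ↦ AC
    C ↦ BC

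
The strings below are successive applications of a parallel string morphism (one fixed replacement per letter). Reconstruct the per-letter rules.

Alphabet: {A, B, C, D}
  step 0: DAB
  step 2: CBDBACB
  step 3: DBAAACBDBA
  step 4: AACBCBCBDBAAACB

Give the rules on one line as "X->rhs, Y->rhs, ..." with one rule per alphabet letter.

  step 3 ⇒ step 4: DBAAACBDBA ⇒ A·A·CB·CB·CB·DB·A·A·A·CB
    A ↦ CB
    B ↦ A
    C ↦ DB
    D ↦ A

A->CB, B->A, C->DB, D->A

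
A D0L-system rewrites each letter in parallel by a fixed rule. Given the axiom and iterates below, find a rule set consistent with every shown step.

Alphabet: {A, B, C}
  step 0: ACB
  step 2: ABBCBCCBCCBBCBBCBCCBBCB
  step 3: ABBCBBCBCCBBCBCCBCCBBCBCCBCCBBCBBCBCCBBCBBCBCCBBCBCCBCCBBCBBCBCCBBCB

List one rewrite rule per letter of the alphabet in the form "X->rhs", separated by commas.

A->AB, B->BCB, C->CCB

  step 2 ⇒ step 3: ABBCBCCBCCBBCBBCBCCBBCB ⇒ AB·BCB·BCB·CCB·BCB·CCB·CCB·BCB·CCB·CCB·BCB·BCB·CCB·BCB·BCB·CCB·BCB·CCB·CCB·BCB·BCB·CCB·BCB
    A ↦ AB
    B ↦ BCB
    C ↦ CCB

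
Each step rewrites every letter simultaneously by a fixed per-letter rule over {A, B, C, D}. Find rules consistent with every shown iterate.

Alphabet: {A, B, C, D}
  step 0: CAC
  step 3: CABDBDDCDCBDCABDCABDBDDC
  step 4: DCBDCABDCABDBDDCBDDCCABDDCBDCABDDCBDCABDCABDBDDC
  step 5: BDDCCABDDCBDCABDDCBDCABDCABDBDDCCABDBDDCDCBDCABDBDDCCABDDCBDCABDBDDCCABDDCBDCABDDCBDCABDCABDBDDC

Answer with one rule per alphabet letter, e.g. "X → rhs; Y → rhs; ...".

A->BD, B->CA, C->DC, D->BD

  step 4 ⇒ step 5: DCBDCABDCABDBDDCBDDCCABDDCBDCABDDCBDCABDCABDBDDC ⇒ BD·DC·CA·BD·DC·BD·CA·BD·DC·BD·CA·BD·CA·BD·BD·DC·CA·BD·BD·DC·DC·BD·CA·BD·BD·DC·CA·BD·DC·BD·CA·BD·BD·DC·CA·BD·DC·BD·CA·BD·DC·BD·CA·BD·CA·BD·BD·DC
    A ↦ BD
    B ↦ CA
    C ↦ DC
    D ↦ BD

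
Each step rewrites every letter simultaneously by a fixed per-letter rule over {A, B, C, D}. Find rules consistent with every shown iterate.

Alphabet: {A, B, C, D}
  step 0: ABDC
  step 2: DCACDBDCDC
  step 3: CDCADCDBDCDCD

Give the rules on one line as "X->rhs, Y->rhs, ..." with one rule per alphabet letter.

  step 2 ⇒ step 3: DCACDBDCDC ⇒ C·D·CA·D·C·DBD·C·D·C·D
    A ↦ CA
    B ↦ DBD
    C ↦ D
    D ↦ C

A->CA, B->DBD, C->D, D->C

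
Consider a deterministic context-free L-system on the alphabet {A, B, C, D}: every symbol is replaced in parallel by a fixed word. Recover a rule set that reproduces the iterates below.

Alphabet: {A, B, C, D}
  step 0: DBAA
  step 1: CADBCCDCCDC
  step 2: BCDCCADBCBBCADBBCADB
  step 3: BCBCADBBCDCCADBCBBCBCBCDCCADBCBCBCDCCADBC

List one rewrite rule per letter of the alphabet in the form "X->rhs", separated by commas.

  step 2 ⇒ step 3: BCDCCADBCBBCADBBCADB ⇒ BC·B·CAD·B·B·CDC·CAD·BC·B·BC·BC·B·CDC·CAD·BC·BC·B·CDC·CAD·BC
    A ↦ CDC
    B ↦ BC
    C ↦ B
    D ↦ CAD

A->CDC, B->BC, C->B, D->CAD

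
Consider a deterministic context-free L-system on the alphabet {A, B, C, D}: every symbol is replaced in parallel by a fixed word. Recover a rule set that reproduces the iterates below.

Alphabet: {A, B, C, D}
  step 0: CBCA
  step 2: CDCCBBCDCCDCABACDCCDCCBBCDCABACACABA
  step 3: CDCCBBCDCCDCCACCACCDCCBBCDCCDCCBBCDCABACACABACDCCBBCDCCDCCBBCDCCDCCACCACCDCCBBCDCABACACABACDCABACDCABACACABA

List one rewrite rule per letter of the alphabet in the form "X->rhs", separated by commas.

  step 2 ⇒ step 3: CDCCBBCDCCDCABACDCCDCCBBCDCABACACABA ⇒ CDC·CBB·CDC·CDC·CAC·CAC·CDC·CBB·CDC·CDC·CBB·CDC·ABA·CAC·ABA·CDC·CBB·CDC·CDC·CBB·CDC·CDC·CAC·CAC·CDC·CBB·CDC·ABA·CAC·ABA·CDC·ABA·CDC·ABA·CAC·ABA
    A ↦ ABA
    B ↦ CAC
    C ↦ CDC
    D ↦ CBB

A->ABA, B->CAC, C->CDC, D->CBB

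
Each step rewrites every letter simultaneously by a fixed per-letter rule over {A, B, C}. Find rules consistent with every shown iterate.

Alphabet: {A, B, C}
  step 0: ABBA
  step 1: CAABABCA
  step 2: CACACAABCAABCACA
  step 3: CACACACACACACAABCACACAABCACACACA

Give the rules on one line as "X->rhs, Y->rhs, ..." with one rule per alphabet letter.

  step 2 ⇒ step 3: CACACAABCAABCACA ⇒ CA·CA·CA·CA·CA·CA·CA·AB·CA·CA·CA·AB·CA·CA·CA·CA
    A ↦ CA
    B ↦ AB
    C ↦ CA

A->CA, B->AB, C->CA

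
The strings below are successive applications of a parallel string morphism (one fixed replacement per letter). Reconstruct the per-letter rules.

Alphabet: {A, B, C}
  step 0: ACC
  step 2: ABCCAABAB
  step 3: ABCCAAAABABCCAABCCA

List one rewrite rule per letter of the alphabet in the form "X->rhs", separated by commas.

A->AB, B->CCA, C->A

  step 2 ⇒ step 3: ABCCAABAB ⇒ AB·CCA·A·A·AB·AB·CCA·AB·CCA
    A ↦ AB
    B ↦ CCA
    C ↦ A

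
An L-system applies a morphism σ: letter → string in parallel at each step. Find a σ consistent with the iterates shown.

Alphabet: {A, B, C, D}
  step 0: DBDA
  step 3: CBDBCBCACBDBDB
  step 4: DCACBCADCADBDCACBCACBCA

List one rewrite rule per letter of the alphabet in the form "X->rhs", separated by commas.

A->B, B->CA, C->D, D->CB

  step 3 ⇒ step 4: CBDBCBCACBDBDB ⇒ D·CA·CB·CA·D·CA·D·B·D·CA·CB·CA·CB·CA
    A ↦ B
    B ↦ CA
    C ↦ D
    D ↦ CB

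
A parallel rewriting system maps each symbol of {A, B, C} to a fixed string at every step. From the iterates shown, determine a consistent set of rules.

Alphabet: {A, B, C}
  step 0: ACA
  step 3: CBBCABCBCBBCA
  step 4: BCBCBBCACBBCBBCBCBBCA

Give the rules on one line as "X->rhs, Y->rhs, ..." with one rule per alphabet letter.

  step 3 ⇒ step 4: CBBCABCBCBBCA ⇒ B·CB·CB·B·CA·CB·B·CB·B·CB·CB·B·CA
    A ↦ CA
    B ↦ CB
    C ↦ B

A->CA, B->CB, C->B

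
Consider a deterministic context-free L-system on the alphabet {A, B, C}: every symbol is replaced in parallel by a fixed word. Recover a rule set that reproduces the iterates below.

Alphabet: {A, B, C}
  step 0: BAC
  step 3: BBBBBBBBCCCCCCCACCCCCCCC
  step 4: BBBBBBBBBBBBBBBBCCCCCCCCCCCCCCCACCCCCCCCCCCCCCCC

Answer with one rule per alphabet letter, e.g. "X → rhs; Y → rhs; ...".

  step 3 ⇒ step 4: BBBBBBBBCCCCCCCACCCCCCCC ⇒ BB·BB·BB·BB·BB·BB·BB·BB·CC·CC·CC·CC·CC·CC·CC·CA·CC·CC·CC·CC·CC·CC·CC·CC
    A ↦ CA
    B ↦ BB
    C ↦ CC

A->CA, B->BB, C->CC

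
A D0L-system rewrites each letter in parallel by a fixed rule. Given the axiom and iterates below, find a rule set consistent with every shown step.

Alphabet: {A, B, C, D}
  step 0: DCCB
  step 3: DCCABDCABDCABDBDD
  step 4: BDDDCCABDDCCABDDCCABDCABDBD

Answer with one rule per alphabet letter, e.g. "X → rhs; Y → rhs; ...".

  step 3 ⇒ step 4: DCCABDCABDCABDBDD ⇒ BD·D·D·C·CA·BD·D·C·CA·BD·D·C·CA·BD·CA·BD·BD
    A ↦ C
    B ↦ CA
    C ↦ D
    D ↦ BD

A->C, B->CA, C->D, D->BD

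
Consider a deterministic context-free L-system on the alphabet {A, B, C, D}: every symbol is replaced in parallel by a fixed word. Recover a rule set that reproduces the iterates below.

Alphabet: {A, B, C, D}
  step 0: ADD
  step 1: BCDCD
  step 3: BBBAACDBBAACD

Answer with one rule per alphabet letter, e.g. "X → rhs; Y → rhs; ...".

  step 0 ⇒ step 1: ADD ⇒ B·CD·CD
    A ↦ B
    D ↦ CD
    B ↦ A  (constrained at step 1)
    C ↦ AA  (constrained at step 1)

A->B, B->A, C->AA, D->CD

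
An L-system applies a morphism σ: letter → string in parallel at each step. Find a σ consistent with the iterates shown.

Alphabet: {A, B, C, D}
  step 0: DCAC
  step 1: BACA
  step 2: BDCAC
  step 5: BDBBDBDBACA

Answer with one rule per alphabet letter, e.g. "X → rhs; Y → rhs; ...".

A->C, B->BD, C->A, D->B

  step 1 ⇒ step 2: BACA ⇒ BD·C·A·C
    A ↦ C
    B ↦ BD
    C ↦ A
  step 0 ⇒ step 1: DCAC ⇒ B·A·C·A
    D ↦ B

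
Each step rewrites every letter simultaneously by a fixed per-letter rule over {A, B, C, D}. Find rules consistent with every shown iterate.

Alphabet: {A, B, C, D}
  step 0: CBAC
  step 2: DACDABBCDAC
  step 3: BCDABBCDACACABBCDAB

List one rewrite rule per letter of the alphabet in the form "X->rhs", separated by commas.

A->D, B->AC, C->AB, D->BC

  step 2 ⇒ step 3: DACDABBCDAC ⇒ BC·D·AB·BC·D·AC·AC·AB·BC·D·AB
    A ↦ D
    B ↦ AC
    C ↦ AB
    D ↦ BC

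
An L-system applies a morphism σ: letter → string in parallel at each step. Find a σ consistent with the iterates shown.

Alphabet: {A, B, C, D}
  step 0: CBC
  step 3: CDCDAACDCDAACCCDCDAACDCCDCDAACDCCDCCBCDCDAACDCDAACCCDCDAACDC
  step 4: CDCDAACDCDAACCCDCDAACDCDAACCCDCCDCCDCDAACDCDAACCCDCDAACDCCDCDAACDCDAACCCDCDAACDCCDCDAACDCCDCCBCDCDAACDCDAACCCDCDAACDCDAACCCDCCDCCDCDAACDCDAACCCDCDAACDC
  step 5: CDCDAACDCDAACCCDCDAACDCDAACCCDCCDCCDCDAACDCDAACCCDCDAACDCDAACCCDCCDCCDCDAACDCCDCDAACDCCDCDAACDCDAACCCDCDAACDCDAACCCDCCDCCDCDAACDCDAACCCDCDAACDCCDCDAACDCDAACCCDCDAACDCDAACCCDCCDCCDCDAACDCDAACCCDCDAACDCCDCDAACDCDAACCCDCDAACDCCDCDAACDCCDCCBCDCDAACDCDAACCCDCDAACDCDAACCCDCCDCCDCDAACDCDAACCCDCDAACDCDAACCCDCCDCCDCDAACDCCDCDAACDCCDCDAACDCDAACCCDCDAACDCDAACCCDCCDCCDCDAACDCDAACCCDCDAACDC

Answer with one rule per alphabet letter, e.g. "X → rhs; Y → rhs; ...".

  step 4 ⇒ step 5: CDCDAACDCDAACCCDCDAACDCDAACCCDCCDCCDCDAACDCDAACCCDCDAACDCCDCDAACDCDAACCCDCDAACDCCDCDAACDCCDCCBCDCDAACDCDAACCCDCDAACDCDAACCCDCCDCCDCDAACDCDAACCCDCDAACDC ⇒ CDC·DAA·CDC·DAA·C·C·CDC·DAA·CDC·DAA·C·C·CDC·CDC·CDC·DAA·CDC·DAA·C·C·CDC·DAA·CDC·DAA·C·C·CDC·CDC·CDC·DAA·CDC·CDC·DAA·CDC·CDC·DAA·CDC·DAA·C·C·CDC·DAA·CDC·DAA·C·C·CDC·CDC·CDC·DAA·CDC·DAA·C·C·CDC·DAA·CDC·CDC·DAA·CDC·DAA·C·C·CDC·DAA·CDC·DAA·C·C·CDC·CDC·CDC·DAA·CDC·DAA·C·C·CDC·DAA·CDC·CDC·DAA·CDC·DAA·C·C·CDC·DAA·CDC·CDC·DAA·CDC·CDC·CB·CDC·DAA·CDC·DAA·C·C·CDC·DAA·CDC·DAA·C·C·CDC·CDC·CDC·DAA·CDC·DAA·C·C·CDC·DAA·CDC·DAA·C·C·CDC·CDC·CDC·DAA·CDC·CDC·DAA·CDC·CDC·DAA·CDC·DAA·C·C·CDC·DAA·CDC·DAA·C·C·CDC·CDC·CDC·DAA·CDC·DAA·C·C·CDC·DAA·CDC
    A ↦ C
    B ↦ CB
    C ↦ CDC
    D ↦ DAA

A->C, B->CB, C->CDC, D->DAA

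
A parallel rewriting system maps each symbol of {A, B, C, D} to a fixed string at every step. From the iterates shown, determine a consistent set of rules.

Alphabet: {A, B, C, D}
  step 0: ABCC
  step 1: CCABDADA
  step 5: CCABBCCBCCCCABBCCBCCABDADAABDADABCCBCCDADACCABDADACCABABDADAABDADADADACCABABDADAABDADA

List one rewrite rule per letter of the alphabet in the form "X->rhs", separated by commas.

  step 0 ⇒ step 1: ABCC ⇒ CC·AB·DA·DA
    A ↦ CC
    B ↦ AB
    C ↦ DA
    D ↦ B  (constrained at step 1)

A->CC, B->AB, C->DA, D->B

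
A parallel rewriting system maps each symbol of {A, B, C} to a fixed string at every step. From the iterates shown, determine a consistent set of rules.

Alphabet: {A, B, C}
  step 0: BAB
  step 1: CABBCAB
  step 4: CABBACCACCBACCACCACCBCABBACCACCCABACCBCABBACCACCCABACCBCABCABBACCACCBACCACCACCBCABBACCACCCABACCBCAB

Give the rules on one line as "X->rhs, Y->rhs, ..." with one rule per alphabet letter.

A->B, B->CAB, C->ACC

  step 0 ⇒ step 1: BAB ⇒ CAB·B·CAB
    A ↦ B
    B ↦ CAB
    C ↦ ACC  (constrained at step 1)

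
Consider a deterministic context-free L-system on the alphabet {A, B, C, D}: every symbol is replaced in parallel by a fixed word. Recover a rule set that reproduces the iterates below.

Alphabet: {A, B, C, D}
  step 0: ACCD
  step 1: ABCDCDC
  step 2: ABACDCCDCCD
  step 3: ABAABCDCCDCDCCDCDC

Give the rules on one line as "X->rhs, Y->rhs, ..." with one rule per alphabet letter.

  step 2 ⇒ step 3: ABACDCCDCCD ⇒ AB·A·AB·CD·C·CD·CD·C·CD·CD·C
    A ↦ AB
    B ↦ A
    C ↦ CD
    D ↦ C

A->AB, B->A, C->CD, D->C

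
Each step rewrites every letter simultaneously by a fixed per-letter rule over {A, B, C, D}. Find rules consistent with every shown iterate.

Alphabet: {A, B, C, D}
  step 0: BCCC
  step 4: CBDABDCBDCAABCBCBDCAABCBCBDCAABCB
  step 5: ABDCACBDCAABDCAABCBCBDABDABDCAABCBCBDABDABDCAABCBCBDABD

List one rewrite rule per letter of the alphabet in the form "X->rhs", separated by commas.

  step 4 ⇒ step 5: CBDABDCBDCAABCBCBDCAABCBCBDCAABCB ⇒ AB·D·CA·CB·D·CA·AB·D·CA·AB·CB·CB·D·AB·D·AB·D·CA·AB·CB·CB·D·AB·D·AB·D·CA·AB·CB·CB·D·AB·D
    A ↦ CB
    B ↦ D
    C ↦ AB
    D ↦ CA

A->CB, B->D, C->AB, D->CA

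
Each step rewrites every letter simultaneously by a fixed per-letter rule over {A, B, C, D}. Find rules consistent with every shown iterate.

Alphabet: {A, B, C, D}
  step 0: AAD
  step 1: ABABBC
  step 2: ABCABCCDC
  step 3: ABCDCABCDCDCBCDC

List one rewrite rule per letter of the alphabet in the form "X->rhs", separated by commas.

  step 2 ⇒ step 3: ABCABCCDC ⇒ AB·C·DC·AB·C·DC·DC·BC·DC
    A ↦ AB
    B ↦ C
    C ↦ DC
    D ↦ BC

A->AB, B->C, C->DC, D->BC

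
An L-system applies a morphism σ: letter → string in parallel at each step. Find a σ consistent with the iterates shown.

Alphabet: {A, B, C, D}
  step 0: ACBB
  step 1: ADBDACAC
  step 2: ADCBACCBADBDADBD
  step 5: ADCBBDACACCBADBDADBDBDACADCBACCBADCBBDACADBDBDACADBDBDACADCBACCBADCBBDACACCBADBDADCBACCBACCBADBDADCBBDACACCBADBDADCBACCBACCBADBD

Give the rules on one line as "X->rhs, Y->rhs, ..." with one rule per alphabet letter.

  step 1 ⇒ step 2: ADBDACAC ⇒ AD·CB·AC·CB·AD·BD·AD·BD
    A ↦ AD
    B ↦ AC
    C ↦ BD
    D ↦ CB

A->AD, B->AC, C->BD, D->CB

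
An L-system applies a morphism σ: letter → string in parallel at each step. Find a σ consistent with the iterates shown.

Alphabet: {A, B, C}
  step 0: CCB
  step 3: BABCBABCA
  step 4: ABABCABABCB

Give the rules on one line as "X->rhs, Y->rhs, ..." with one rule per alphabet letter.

A->B, B->A, C->BC

  step 3 ⇒ step 4: BABCBABCA ⇒ A·B·A·BC·A·B·A·BC·B
    A ↦ B
    B ↦ A
    C ↦ BC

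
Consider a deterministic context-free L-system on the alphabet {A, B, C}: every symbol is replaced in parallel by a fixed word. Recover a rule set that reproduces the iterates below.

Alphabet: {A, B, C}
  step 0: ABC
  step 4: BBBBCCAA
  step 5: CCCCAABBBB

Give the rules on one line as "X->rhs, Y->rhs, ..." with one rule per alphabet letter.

A->BB, B->C, C->A

  step 4 ⇒ step 5: BBBBCCAA ⇒ C·C·C·C·A·A·BB·BB
    A ↦ BB
    B ↦ C
    C ↦ A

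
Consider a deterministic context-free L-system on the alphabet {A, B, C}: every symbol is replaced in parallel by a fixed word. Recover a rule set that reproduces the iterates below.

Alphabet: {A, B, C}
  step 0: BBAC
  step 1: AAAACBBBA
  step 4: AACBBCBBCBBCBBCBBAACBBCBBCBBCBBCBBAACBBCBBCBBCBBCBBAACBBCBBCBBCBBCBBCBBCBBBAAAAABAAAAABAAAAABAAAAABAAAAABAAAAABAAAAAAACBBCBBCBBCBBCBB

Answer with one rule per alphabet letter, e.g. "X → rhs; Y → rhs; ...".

A->CBB, B->AA, C->BA

  step 0 ⇒ step 1: BBAC ⇒ AA·AA·CBB·BA
    A ↦ CBB
    B ↦ AA
    C ↦ BA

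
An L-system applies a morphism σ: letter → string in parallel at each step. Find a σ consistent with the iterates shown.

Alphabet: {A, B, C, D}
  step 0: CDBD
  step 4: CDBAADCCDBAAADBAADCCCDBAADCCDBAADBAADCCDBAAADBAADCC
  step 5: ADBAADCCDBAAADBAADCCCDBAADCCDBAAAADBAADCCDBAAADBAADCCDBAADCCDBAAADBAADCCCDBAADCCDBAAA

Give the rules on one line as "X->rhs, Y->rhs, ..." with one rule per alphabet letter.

A->C, B->AD, C->A, D->DBA

  step 4 ⇒ step 5: CDBAADCCDBAAADBAADCCCDBAADCCDBAADBAADCCDBAAADBAADCC ⇒ A·DBA·AD·C·C·DBA·A·A·DBA·AD·C·C·C·DBA·AD·C·C·DBA·A·A·A·DBA·AD·C·C·DBA·A·A·DBA·AD·C·C·DBA·AD·C·C·DBA·A·A·DBA·AD·C·C·C·DBA·AD·C·C·DBA·A·A
    A ↦ C
    B ↦ AD
    C ↦ A
    D ↦ DBA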